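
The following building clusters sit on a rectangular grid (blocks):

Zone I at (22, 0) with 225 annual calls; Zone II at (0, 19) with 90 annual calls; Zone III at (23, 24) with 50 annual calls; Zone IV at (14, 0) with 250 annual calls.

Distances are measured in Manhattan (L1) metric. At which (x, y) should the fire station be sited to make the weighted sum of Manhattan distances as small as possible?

(14, 0)

Manhattan distance separates: Σwᵢ(|x−xᵢ|+|y−yᵢ|) = Σwᵢ|x−xᵢ| + Σwᵢ|y−yᵢ|, so x and y are optimised independently as 1-D weighted medians.
Total weight W = 615; half = 307.5.
x-coordinate, sorted with cumulative weight:
  x=0 (Zone II, w=90) cum 90
  x=14 (Zone IV, w=250) cum 340  ← median
  x=22 (Zone I, w=225) cum 565
  x=23 (Zone III, w=50) cum 615
⇒ x* = 14
y-coordinate, sorted with cumulative weight:
  y=0 (Zone I, w=225) cum 225
  y=0 (Zone IV, w=250) cum 475  ← median
  y=19 (Zone II, w=90) cum 565
  y=24 (Zone III, w=50) cum 615
⇒ y* = 0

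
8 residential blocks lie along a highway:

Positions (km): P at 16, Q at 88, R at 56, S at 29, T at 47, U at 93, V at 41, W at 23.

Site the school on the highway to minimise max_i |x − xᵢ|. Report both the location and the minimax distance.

location 54.5, max distance 38.5

The 1-center on a line is the midpoint of the two extreme points: leftmost at 16, rightmost at 93.
Optimal location = (16 + 93)/2 = 54.5; maximum distance = (93 − 16)/2 = 38.5.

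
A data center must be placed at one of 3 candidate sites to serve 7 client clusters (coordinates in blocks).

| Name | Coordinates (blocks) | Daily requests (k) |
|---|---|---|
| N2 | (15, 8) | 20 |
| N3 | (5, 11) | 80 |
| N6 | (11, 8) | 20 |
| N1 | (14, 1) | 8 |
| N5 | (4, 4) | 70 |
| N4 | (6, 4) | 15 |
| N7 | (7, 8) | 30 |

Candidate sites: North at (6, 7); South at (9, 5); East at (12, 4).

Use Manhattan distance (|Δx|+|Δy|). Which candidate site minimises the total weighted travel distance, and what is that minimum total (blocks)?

North, total 1287 blocks

Total weighted distance at each candidate:
  North (6, 7): total = 1287
  South (9, 5): total = 1782
  East (12, 4): total = 2320
Minimum is at North with total 1287 blocks.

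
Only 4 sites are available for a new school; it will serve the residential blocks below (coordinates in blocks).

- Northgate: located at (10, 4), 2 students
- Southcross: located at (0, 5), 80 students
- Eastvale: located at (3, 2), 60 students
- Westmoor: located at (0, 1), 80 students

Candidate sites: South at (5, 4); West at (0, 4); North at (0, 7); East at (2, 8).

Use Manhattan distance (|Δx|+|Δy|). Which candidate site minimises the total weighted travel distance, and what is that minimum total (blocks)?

Total weighted distance at each candidate:
  South (5, 4): total = 1370
  West (0, 4): total = 640
  North (0, 7): total = 1146
  East (2, 8): total = 1564
Minimum is at West with total 640 blocks.

West, total 640 blocks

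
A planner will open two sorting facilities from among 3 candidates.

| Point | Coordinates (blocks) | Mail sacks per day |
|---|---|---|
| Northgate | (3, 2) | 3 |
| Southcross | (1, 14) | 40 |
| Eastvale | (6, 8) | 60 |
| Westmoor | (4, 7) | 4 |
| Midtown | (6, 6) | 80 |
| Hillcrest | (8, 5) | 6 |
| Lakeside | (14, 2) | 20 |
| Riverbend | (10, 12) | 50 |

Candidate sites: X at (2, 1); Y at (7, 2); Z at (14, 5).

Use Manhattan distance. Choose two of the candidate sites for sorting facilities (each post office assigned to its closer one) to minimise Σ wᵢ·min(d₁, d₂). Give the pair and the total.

{Y, Z}, total 2218

Evaluate every pair (each demand assigned to the nearer of the two):
  {Y, Z}: total = 2218
  {X, Y}: total = 2232
  {X, Z}: total = 2624
Best pair: {Y, Z} with total 2218.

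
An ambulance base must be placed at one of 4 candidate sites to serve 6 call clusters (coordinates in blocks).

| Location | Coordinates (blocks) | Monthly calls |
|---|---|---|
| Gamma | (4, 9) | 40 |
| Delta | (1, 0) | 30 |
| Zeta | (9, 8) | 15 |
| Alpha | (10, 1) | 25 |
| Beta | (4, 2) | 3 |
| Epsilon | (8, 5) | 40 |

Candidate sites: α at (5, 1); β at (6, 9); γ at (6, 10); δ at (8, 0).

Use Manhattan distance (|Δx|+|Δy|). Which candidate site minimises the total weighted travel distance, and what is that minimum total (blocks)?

Total weighted distance at each candidate:
  α (5, 1): total = 1086
  β (6, 9): total = 1127
  γ (6, 10): total = 1280
  δ (8, 0): total = 1158
Minimum is at α with total 1086 blocks.

α, total 1086 blocks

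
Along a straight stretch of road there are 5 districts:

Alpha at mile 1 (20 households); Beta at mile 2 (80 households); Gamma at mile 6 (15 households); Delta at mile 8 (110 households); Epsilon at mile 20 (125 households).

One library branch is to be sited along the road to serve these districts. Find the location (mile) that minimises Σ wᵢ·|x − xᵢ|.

x = 8

For a sum of weighted absolute distances on a line, the optimum is the weighted median (not the mean). Total weight W = 350; half-weight = 175.
Sort by position and accumulate weight:
  mile 1 (Alpha, w=20) → cum 20
  mile 2 (Beta, w=80) → cum 100
  mile 6 (Gamma, w=15) → cum 115
  mile 8 (Delta, w=110) → cum 225  ≥ 175 → median here
  mile 20 (Epsilon, w=125) → cum 350
Optimal location: mile 8.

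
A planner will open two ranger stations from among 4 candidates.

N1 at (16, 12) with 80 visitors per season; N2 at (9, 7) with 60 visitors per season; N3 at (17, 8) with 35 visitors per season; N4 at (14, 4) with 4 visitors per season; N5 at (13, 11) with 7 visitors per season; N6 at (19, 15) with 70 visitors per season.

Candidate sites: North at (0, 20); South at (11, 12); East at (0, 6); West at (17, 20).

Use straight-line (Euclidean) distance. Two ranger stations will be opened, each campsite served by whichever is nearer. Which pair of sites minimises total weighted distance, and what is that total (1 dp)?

{South, West}, total 1402.3

Evaluate every pair (each demand assigned to the nearer of the two):
  {South, West}: total = 1402.3
  {North, South}: total = 1623.4
  {South, East}: total = 1623.4
  {East, West}: total = 2110.8
  {North, West}: total = 2491.9
  {North, East}: total = 4038.8
Best pair: {South, West} with total 1402.3.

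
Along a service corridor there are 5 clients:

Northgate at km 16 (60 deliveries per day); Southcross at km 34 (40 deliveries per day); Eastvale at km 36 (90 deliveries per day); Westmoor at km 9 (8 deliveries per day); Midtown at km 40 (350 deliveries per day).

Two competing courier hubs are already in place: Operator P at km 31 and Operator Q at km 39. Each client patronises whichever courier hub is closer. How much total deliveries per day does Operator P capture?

The indifferent point is the midpoint (31+39)/2 = 35; clients left of it (closer to Operator P at 31) go to Operator P, those right go to Operator Q.
  Westmoor at 9 (w=8) → Operator P
  Northgate at 16 (w=60) → Operator P
  Southcross at 34 (w=40) → Operator P
  Eastvale at 36 (w=90) → Operator Q
  Midtown at 40 (w=350) → Operator Q
Operator P captures 108; Operator Q captures 440.

108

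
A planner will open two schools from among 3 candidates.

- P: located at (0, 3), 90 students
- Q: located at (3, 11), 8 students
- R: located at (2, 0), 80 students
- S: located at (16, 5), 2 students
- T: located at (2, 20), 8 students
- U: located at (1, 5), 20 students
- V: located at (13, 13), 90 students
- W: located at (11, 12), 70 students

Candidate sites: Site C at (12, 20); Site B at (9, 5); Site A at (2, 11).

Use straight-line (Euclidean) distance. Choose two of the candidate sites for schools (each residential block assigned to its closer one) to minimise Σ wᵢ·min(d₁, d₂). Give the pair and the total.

{Site B, Site A}, total 2960.6

Evaluate every pair (each demand assigned to the nearer of the two):
  {Site B, Site A}: total = 2960.6
  {Site C, Site B}: total = 2985.8
  {Site C, Site A}: total = 3055.0
Best pair: {Site B, Site A} with total 2960.6.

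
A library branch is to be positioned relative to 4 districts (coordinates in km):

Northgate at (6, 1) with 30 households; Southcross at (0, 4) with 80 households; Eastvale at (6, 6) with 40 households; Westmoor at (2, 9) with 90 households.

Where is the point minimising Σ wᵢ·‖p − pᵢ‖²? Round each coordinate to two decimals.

(2.50, 5.83)

The minimiser of Σwᵢ‖p−pᵢ‖² is the weighted centroid p* = (Σwᵢpᵢ)/(Σwᵢ).
Σwᵢ = 240.
Σwᵢxᵢ = 30·6 + 80·0 + 40·6 + 90·2 = 600.
Σwᵢyᵢ = 30·1 + 80·4 + 40·6 + 90·9 = 1400.
x* = 600/240 = 2.50, y* = 1400/240 = 5.83.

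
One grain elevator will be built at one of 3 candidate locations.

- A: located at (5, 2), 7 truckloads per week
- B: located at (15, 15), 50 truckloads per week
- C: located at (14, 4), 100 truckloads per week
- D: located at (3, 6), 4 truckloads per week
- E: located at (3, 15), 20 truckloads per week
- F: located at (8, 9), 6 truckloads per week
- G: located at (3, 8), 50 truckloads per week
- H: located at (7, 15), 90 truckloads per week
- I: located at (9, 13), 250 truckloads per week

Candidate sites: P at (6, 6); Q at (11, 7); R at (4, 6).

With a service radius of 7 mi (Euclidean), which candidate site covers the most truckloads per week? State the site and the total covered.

Coverage radius r = 7 mi; a point is covered iff (Δx)²+(Δy)² ≤ 7² = 49.
  P (6, 6): covers {A, D, F, G} → 67
  Q (11, 7): covers {C, F, I} → 356
  R (4, 6): covers {A, D, F, G} → 67
Maximum coverage at Q: 356 truckloads per week.

Q, covering 356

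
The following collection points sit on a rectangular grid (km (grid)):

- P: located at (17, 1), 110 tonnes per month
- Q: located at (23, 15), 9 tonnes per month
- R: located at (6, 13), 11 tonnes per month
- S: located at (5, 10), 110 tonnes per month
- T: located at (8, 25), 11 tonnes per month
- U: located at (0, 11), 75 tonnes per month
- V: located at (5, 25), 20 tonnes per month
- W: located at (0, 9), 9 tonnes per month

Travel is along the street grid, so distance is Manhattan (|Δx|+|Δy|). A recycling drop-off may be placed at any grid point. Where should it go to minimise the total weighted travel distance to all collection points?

Manhattan distance separates: Σwᵢ(|x−xᵢ|+|y−yᵢ|) = Σwᵢ|x−xᵢ| + Σwᵢ|y−yᵢ|, so x and y are optimised independently as 1-D weighted medians.
Total weight W = 355; half = 177.5.
x-coordinate, sorted with cumulative weight:
  x=0 (U, w=75) cum 75
  x=0 (W, w=9) cum 84
  x=5 (S, w=110) cum 194  ← median
  x=5 (V, w=20) cum 214
  x=6 (R, w=11) cum 225
  x=8 (T, w=11) cum 236
  x=17 (P, w=110) cum 346
  x=23 (Q, w=9) cum 355
⇒ x* = 5
y-coordinate, sorted with cumulative weight:
  y=1 (P, w=110) cum 110
  y=9 (W, w=9) cum 119
  y=10 (S, w=110) cum 229  ← median
  y=11 (U, w=75) cum 304
  y=13 (R, w=11) cum 315
  y=15 (Q, w=9) cum 324
  y=25 (T, w=11) cum 335
  y=25 (V, w=20) cum 355
⇒ y* = 10

(5, 10)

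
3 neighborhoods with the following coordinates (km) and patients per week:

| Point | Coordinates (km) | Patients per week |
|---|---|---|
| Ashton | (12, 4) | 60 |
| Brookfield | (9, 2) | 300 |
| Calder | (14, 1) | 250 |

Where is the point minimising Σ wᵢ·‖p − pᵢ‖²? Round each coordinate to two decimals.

The minimiser of Σwᵢ‖p−pᵢ‖² is the weighted centroid p* = (Σwᵢpᵢ)/(Σwᵢ).
Σwᵢ = 610.
Σwᵢxᵢ = 60·12 + 300·9 + 250·14 = 6920.
Σwᵢyᵢ = 60·4 + 300·2 + 250·1 = 1090.
x* = 6920/610 = 11.34, y* = 1090/610 = 1.79.

(11.34, 1.79)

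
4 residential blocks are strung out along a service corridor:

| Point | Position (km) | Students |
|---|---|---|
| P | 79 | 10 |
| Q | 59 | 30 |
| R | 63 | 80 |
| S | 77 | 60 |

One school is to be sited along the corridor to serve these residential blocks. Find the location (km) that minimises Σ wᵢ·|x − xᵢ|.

x = 63

For a sum of weighted absolute distances on a line, the optimum is the weighted median (not the mean). Total weight W = 180; half-weight = 90.
Sort by position and accumulate weight:
  km 59 (Q, w=30) → cum 30
  km 63 (R, w=80) → cum 110  ≥ 90 → median here
  km 77 (S, w=60) → cum 170
  km 79 (P, w=10) → cum 180
Optimal location: km 63.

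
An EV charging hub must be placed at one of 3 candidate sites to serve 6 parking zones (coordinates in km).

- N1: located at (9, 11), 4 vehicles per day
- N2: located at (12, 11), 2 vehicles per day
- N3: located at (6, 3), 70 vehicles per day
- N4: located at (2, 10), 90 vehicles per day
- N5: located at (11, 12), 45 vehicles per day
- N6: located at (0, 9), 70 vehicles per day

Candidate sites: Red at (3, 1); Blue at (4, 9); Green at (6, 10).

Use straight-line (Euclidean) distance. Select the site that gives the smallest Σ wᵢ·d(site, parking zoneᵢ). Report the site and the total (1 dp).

Blue, total 1304.7 km

Total weighted distance at each candidate:
  Red (3, 1): total = 2351.1
  Blue (4, 9): total = 1304.7
  Green (6, 10): total = 1542.9
Minimum is at Blue with total 1304.7 km.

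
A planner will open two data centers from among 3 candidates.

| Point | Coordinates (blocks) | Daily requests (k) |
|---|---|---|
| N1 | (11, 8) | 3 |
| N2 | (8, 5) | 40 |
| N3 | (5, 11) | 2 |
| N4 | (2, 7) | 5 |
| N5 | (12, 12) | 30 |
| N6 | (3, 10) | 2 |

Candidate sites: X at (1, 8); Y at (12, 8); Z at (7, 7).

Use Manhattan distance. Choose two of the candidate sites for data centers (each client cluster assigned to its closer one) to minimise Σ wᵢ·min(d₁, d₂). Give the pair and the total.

Evaluate every pair (each demand assigned to the nearer of the two):
  {Y, Z}: total = 294
  {X, Y}: total = 435
  {X, Z}: total = 465
Best pair: {Y, Z} with total 294.

{Y, Z}, total 294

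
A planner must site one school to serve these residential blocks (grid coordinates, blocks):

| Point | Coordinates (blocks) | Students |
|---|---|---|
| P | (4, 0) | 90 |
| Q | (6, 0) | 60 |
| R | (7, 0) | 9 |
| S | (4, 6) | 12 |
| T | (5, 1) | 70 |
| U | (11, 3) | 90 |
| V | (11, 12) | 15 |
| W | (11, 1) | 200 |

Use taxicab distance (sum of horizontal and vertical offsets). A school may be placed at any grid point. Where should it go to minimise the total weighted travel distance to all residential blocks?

(11, 1)

Manhattan distance separates: Σwᵢ(|x−xᵢ|+|y−yᵢ|) = Σwᵢ|x−xᵢ| + Σwᵢ|y−yᵢ|, so x and y are optimised independently as 1-D weighted medians.
Total weight W = 546; half = 273.
x-coordinate, sorted with cumulative weight:
  x=4 (P, w=90) cum 90
  x=4 (S, w=12) cum 102
  x=5 (T, w=70) cum 172
  x=6 (Q, w=60) cum 232
  x=7 (R, w=9) cum 241
  x=11 (U, w=90) cum 331  ← median
  x=11 (V, w=15) cum 346
  x=11 (W, w=200) cum 546
⇒ x* = 11
y-coordinate, sorted with cumulative weight:
  y=0 (P, w=90) cum 90
  y=0 (Q, w=60) cum 150
  y=0 (R, w=9) cum 159
  y=1 (T, w=70) cum 229
  y=1 (W, w=200) cum 429  ← median
  y=3 (U, w=90) cum 519
  y=6 (S, w=12) cum 531
  y=12 (V, w=15) cum 546
⇒ y* = 1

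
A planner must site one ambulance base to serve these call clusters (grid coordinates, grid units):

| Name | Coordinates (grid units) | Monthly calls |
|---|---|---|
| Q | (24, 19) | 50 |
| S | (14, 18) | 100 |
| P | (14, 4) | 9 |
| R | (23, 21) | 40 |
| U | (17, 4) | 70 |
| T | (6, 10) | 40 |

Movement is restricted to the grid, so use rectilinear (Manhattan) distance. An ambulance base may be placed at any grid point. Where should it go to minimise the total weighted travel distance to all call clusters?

(17, 18)

Manhattan distance separates: Σwᵢ(|x−xᵢ|+|y−yᵢ|) = Σwᵢ|x−xᵢ| + Σwᵢ|y−yᵢ|, so x and y are optimised independently as 1-D weighted medians.
Total weight W = 309; half = 154.5.
x-coordinate, sorted with cumulative weight:
  x=6 (T, w=40) cum 40
  x=14 (S, w=100) cum 140
  x=14 (P, w=9) cum 149
  x=17 (U, w=70) cum 219  ← median
  x=23 (R, w=40) cum 259
  x=24 (Q, w=50) cum 309
⇒ x* = 17
y-coordinate, sorted with cumulative weight:
  y=4 (P, w=9) cum 9
  y=4 (U, w=70) cum 79
  y=10 (T, w=40) cum 119
  y=18 (S, w=100) cum 219  ← median
  y=19 (Q, w=50) cum 269
  y=21 (R, w=40) cum 309
⇒ y* = 18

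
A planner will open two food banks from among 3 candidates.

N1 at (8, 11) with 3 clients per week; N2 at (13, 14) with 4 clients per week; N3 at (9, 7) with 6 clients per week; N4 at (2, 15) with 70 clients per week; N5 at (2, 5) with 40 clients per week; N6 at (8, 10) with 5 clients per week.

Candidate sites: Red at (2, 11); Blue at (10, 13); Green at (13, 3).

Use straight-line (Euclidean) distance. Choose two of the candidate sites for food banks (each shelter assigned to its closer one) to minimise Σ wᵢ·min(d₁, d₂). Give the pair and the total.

{Red, Blue}, total 595.7

Evaluate every pair (each demand assigned to the nearer of the two):
  {Red, Blue}: total = 595.7
  {Red, Green}: total = 646.4
  {Blue, Green}: total = 1097.6
Best pair: {Red, Blue} with total 595.7.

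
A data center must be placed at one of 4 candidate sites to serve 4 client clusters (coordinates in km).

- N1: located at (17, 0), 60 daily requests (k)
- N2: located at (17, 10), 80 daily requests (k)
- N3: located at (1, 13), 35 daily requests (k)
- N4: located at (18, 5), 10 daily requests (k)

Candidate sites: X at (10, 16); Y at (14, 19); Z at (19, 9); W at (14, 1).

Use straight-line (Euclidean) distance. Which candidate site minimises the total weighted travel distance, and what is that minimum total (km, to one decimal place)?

Total weighted distance at each candidate:
  X (10, 16): total = 2253.5
  Y (14, 19): total = 2559.8
  Z (19, 9): total = 1418.7
  W (14, 1): total = 1624.5
Minimum is at Z with total 1418.7 km.

Z, total 1418.7 km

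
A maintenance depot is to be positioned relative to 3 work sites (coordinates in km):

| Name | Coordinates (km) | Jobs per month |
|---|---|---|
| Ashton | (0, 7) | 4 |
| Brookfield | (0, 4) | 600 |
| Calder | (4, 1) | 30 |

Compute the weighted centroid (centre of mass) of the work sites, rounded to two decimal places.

The minimiser of Σwᵢ‖p−pᵢ‖² is the weighted centroid p* = (Σwᵢpᵢ)/(Σwᵢ).
Σwᵢ = 634.
Σwᵢxᵢ = 4·0 + 600·0 + 30·4 = 120.
Σwᵢyᵢ = 4·7 + 600·4 + 30·1 = 2458.
x* = 120/634 = 0.19, y* = 2458/634 = 3.88.

(0.19, 3.88)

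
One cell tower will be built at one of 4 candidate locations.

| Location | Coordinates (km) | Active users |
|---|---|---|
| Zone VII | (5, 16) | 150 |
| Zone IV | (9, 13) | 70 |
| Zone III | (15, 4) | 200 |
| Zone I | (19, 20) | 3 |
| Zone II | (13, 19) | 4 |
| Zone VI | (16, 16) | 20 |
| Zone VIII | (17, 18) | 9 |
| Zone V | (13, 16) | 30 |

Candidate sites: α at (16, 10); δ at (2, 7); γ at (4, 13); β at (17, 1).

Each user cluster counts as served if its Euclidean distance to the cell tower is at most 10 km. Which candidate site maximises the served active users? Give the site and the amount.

α, covering 333

Coverage radius r = 10 km; a point is covered iff (Δx)²+(Δy)² ≤ 10² = 100.
  α (16, 10): covers {Zone IV, Zone III, Zone II, Zone VI, Zone VIII, Zone V} → 333
  δ (2, 7): covers {Zone VII, Zone IV} → 220
  γ (4, 13): covers {Zone VII, Zone IV, Zone V} → 250
  β (17, 1): covers {Zone III} → 200
Maximum coverage at α: 333 active users.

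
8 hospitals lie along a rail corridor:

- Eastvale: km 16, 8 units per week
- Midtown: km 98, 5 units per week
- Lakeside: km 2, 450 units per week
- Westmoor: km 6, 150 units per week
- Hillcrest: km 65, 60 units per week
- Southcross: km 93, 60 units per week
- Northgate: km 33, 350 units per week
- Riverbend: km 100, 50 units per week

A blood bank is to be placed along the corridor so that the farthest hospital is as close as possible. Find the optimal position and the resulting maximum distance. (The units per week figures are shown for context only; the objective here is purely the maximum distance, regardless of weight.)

The 1-center on a line is the midpoint of the two extreme points: leftmost at 2, rightmost at 100.
Optimal location = (2 + 100)/2 = 51; maximum distance = (100 − 2)/2 = 49.

location 51, max distance 49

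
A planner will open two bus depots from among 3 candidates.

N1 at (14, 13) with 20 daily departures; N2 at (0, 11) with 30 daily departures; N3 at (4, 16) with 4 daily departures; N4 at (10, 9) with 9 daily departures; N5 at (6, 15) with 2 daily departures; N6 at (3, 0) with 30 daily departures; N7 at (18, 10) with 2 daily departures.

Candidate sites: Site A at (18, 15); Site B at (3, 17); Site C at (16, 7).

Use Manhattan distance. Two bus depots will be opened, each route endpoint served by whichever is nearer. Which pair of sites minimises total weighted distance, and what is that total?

Evaluate every pair (each demand assigned to the nearer of the two):
  {Site B, Site C}: total = 1040
  {Site A, Site B}: total = 1054
  {Site A, Site C}: total = 1486
Best pair: {Site B, Site C} with total 1040.

{Site B, Site C}, total 1040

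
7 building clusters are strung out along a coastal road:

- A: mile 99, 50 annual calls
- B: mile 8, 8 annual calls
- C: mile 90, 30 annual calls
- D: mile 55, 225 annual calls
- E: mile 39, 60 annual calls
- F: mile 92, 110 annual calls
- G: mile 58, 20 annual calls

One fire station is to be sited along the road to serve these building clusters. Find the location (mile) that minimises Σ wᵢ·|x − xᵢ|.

x = 55

For a sum of weighted absolute distances on a line, the optimum is the weighted median (not the mean). Total weight W = 503; half-weight = 251.5.
Sort by position and accumulate weight:
  mile 8 (B, w=8) → cum 8
  mile 39 (E, w=60) → cum 68
  mile 55 (D, w=225) → cum 293  ≥ 251.5 → median here
  mile 58 (G, w=20) → cum 313
  mile 90 (C, w=30) → cum 343
  mile 92 (F, w=110) → cum 453
  mile 99 (A, w=50) → cum 503
Optimal location: mile 55.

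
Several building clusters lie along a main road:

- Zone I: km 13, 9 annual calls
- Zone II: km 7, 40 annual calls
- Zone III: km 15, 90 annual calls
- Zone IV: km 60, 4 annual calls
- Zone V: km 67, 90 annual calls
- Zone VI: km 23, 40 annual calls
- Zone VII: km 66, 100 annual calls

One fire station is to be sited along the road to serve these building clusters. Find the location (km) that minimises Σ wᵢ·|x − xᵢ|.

For a sum of weighted absolute distances on a line, the optimum is the weighted median (not the mean). Total weight W = 373; half-weight = 186.5.
Sort by position and accumulate weight:
  km 7 (Zone II, w=40) → cum 40
  km 13 (Zone I, w=9) → cum 49
  km 15 (Zone III, w=90) → cum 139
  km 23 (Zone VI, w=40) → cum 179
  km 60 (Zone IV, w=4) → cum 183
  km 66 (Zone VII, w=100) → cum 283  ≥ 186.5 → median here
  km 67 (Zone V, w=90) → cum 373
Optimal location: km 66.

x = 66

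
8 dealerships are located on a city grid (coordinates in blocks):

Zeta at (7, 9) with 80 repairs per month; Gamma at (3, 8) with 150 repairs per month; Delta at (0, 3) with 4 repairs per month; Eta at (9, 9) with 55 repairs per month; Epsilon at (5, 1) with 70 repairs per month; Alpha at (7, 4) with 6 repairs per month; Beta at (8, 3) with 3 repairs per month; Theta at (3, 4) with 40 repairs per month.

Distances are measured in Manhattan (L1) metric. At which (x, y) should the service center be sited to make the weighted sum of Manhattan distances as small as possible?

Manhattan distance separates: Σwᵢ(|x−xᵢ|+|y−yᵢ|) = Σwᵢ|x−xᵢ| + Σwᵢ|y−yᵢ|, so x and y are optimised independently as 1-D weighted medians.
Total weight W = 408; half = 204.
x-coordinate, sorted with cumulative weight:
  x=0 (Delta, w=4) cum 4
  x=3 (Gamma, w=150) cum 154
  x=3 (Theta, w=40) cum 194
  x=5 (Epsilon, w=70) cum 264  ← median
  x=7 (Zeta, w=80) cum 344
  x=7 (Alpha, w=6) cum 350
  x=8 (Beta, w=3) cum 353
  x=9 (Eta, w=55) cum 408
⇒ x* = 5
y-coordinate, sorted with cumulative weight:
  y=1 (Epsilon, w=70) cum 70
  y=3 (Delta, w=4) cum 74
  y=3 (Beta, w=3) cum 77
  y=4 (Alpha, w=6) cum 83
  y=4 (Theta, w=40) cum 123
  y=8 (Gamma, w=150) cum 273  ← median
  y=9 (Zeta, w=80) cum 353
  y=9 (Eta, w=55) cum 408
⇒ y* = 8

(5, 8)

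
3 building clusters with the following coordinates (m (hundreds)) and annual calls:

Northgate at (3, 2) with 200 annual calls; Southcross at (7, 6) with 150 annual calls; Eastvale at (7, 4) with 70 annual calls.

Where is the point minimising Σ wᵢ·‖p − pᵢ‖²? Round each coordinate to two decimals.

The minimiser of Σwᵢ‖p−pᵢ‖² is the weighted centroid p* = (Σwᵢpᵢ)/(Σwᵢ).
Σwᵢ = 420.
Σwᵢxᵢ = 200·3 + 150·7 + 70·7 = 2140.
Σwᵢyᵢ = 200·2 + 150·6 + 70·4 = 1580.
x* = 2140/420 = 5.10, y* = 1580/420 = 3.76.

(5.10, 3.76)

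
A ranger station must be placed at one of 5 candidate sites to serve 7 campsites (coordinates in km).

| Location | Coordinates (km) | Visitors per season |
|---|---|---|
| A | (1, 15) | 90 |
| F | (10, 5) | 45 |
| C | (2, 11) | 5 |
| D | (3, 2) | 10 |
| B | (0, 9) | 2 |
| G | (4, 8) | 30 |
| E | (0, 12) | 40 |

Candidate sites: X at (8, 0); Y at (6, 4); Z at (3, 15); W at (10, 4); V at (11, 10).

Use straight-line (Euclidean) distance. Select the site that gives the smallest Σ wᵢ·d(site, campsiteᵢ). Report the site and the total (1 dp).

Z, total 1275.2 km

Total weighted distance at each candidate:
  X (8, 0): total = 2717.9
  Y (6, 4): total = 1899.2
  Z (3, 15): total = 1275.2
  W (10, 4): total = 2201.0
  V (11, 10): total = 2081.8
Minimum is at Z with total 1275.2 km.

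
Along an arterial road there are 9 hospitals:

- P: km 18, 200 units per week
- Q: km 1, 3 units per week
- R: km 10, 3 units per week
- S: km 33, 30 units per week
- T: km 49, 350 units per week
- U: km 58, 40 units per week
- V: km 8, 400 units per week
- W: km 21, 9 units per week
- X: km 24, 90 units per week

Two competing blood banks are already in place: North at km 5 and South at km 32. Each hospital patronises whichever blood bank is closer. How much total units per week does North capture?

606

The indifferent point is the midpoint (5+32)/2 = 18.5; hospitals left of it (closer to North at 5) go to North, those right go to South.
  Q at 1 (w=3) → North
  V at 8 (w=400) → North
  R at 10 (w=3) → North
  P at 18 (w=200) → North
  W at 21 (w=9) → South
  X at 24 (w=90) → South
  S at 33 (w=30) → South
  T at 49 (w=350) → South
  U at 58 (w=40) → South
North captures 606; South captures 519.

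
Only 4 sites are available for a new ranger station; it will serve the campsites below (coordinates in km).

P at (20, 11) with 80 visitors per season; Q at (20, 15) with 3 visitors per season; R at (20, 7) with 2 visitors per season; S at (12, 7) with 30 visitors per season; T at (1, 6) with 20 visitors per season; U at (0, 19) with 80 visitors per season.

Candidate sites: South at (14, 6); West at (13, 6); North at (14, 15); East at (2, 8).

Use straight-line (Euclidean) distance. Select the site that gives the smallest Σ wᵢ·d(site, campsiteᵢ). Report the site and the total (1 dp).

North, total 2343.3 km

Total weighted distance at each candidate:
  South (14, 6): total = 2524.9
  West (13, 6): total = 2489.7
  North (14, 15): total = 2343.3
  East (2, 8): total = 2794.5
Minimum is at North with total 2343.3 km.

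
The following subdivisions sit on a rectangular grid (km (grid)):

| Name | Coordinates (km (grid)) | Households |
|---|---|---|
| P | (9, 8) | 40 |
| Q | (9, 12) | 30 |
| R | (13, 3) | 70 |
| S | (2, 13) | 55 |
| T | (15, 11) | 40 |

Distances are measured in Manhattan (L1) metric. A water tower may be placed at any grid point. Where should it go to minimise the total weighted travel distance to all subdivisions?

(9, 11)

Manhattan distance separates: Σwᵢ(|x−xᵢ|+|y−yᵢ|) = Σwᵢ|x−xᵢ| + Σwᵢ|y−yᵢ|, so x and y are optimised independently as 1-D weighted medians.
Total weight W = 235; half = 117.5.
x-coordinate, sorted with cumulative weight:
  x=2 (S, w=55) cum 55
  x=9 (P, w=40) cum 95
  x=9 (Q, w=30) cum 125  ← median
  x=13 (R, w=70) cum 195
  x=15 (T, w=40) cum 235
⇒ x* = 9
y-coordinate, sorted with cumulative weight:
  y=3 (R, w=70) cum 70
  y=8 (P, w=40) cum 110
  y=11 (T, w=40) cum 150  ← median
  y=12 (Q, w=30) cum 180
  y=13 (S, w=55) cum 235
⇒ y* = 11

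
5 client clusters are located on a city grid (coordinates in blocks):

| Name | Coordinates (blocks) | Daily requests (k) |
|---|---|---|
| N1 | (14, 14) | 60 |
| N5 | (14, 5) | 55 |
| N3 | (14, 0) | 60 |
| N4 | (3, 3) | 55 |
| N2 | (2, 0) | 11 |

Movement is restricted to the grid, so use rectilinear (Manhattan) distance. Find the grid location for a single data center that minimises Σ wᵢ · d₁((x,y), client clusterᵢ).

Manhattan distance separates: Σwᵢ(|x−xᵢ|+|y−yᵢ|) = Σwᵢ|x−xᵢ| + Σwᵢ|y−yᵢ|, so x and y are optimised independently as 1-D weighted medians.
Total weight W = 241; half = 120.5.
x-coordinate, sorted with cumulative weight:
  x=2 (N2, w=11) cum 11
  x=3 (N4, w=55) cum 66
  x=14 (N1, w=60) cum 126  ← median
  x=14 (N5, w=55) cum 181
  x=14 (N3, w=60) cum 241
⇒ x* = 14
y-coordinate, sorted with cumulative weight:
  y=0 (N3, w=60) cum 60
  y=0 (N2, w=11) cum 71
  y=3 (N4, w=55) cum 126  ← median
  y=5 (N5, w=55) cum 181
  y=14 (N1, w=60) cum 241
⇒ y* = 3

(14, 3)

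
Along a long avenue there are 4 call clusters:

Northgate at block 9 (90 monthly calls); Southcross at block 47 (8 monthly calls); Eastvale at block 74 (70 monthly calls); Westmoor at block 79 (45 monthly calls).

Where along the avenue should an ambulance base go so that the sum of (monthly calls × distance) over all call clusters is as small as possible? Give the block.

x = 74

For a sum of weighted absolute distances on a line, the optimum is the weighted median (not the mean). Total weight W = 213; half-weight = 106.5.
Sort by position and accumulate weight:
  block 9 (Northgate, w=90) → cum 90
  block 47 (Southcross, w=8) → cum 98
  block 74 (Eastvale, w=70) → cum 168  ≥ 106.5 → median here
  block 79 (Westmoor, w=45) → cum 213
Optimal location: block 74.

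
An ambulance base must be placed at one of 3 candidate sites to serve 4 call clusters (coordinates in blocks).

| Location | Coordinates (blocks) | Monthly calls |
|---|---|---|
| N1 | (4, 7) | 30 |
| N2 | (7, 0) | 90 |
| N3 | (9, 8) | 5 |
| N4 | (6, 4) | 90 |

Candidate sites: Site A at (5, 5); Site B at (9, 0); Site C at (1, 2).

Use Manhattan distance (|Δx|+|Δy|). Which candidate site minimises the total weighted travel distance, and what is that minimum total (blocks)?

Site A, total 935 blocks

Total weighted distance at each candidate:
  Site A (5, 5): total = 935
  Site B (9, 0): total = 1210
  Site C (1, 2): total = 1660
Minimum is at Site A with total 935 blocks.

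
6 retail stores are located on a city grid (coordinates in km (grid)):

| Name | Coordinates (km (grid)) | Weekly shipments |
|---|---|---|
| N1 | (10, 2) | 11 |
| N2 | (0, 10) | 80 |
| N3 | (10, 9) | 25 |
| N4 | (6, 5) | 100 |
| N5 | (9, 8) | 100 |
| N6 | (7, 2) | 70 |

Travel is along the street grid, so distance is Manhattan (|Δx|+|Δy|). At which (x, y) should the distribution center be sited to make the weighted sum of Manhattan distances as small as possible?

(7, 8)

Manhattan distance separates: Σwᵢ(|x−xᵢ|+|y−yᵢ|) = Σwᵢ|x−xᵢ| + Σwᵢ|y−yᵢ|, so x and y are optimised independently as 1-D weighted medians.
Total weight W = 386; half = 193.
x-coordinate, sorted with cumulative weight:
  x=0 (N2, w=80) cum 80
  x=6 (N4, w=100) cum 180
  x=7 (N6, w=70) cum 250  ← median
  x=9 (N5, w=100) cum 350
  x=10 (N1, w=11) cum 361
  x=10 (N3, w=25) cum 386
⇒ x* = 7
y-coordinate, sorted with cumulative weight:
  y=2 (N1, w=11) cum 11
  y=2 (N6, w=70) cum 81
  y=5 (N4, w=100) cum 181
  y=8 (N5, w=100) cum 281  ← median
  y=9 (N3, w=25) cum 306
  y=10 (N2, w=80) cum 386
⇒ y* = 8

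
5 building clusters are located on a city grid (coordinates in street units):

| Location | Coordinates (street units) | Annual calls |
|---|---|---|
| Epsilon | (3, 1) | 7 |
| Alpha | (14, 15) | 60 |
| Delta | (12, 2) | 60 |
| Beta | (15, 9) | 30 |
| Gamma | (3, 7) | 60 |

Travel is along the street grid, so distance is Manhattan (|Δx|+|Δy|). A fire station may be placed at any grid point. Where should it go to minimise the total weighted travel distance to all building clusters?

Manhattan distance separates: Σwᵢ(|x−xᵢ|+|y−yᵢ|) = Σwᵢ|x−xᵢ| + Σwᵢ|y−yᵢ|, so x and y are optimised independently as 1-D weighted medians.
Total weight W = 217; half = 108.5.
x-coordinate, sorted with cumulative weight:
  x=3 (Epsilon, w=7) cum 7
  x=3 (Gamma, w=60) cum 67
  x=12 (Delta, w=60) cum 127  ← median
  x=14 (Alpha, w=60) cum 187
  x=15 (Beta, w=30) cum 217
⇒ x* = 12
y-coordinate, sorted with cumulative weight:
  y=1 (Epsilon, w=7) cum 7
  y=2 (Delta, w=60) cum 67
  y=7 (Gamma, w=60) cum 127  ← median
  y=9 (Beta, w=30) cum 157
  y=15 (Alpha, w=60) cum 217
⇒ y* = 7

(12, 7)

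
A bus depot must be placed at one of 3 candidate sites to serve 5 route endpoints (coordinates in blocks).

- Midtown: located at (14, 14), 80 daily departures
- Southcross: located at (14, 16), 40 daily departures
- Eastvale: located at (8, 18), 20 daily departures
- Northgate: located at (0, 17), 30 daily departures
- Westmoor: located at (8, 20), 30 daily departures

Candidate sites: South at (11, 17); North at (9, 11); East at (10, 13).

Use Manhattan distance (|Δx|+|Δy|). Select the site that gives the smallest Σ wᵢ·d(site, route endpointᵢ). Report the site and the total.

South, total 1230 blocks

Total weighted distance at each candidate:
  South (11, 17): total = 1230
  North (9, 11): total = 1950
  East (10, 13): total = 1510
Minimum is at South with total 1230 blocks.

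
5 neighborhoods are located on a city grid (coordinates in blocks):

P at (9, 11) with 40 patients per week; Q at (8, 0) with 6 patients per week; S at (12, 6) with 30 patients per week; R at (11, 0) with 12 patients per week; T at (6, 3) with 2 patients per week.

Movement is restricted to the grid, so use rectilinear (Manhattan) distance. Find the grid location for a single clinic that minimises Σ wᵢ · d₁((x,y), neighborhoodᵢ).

Manhattan distance separates: Σwᵢ(|x−xᵢ|+|y−yᵢ|) = Σwᵢ|x−xᵢ| + Σwᵢ|y−yᵢ|, so x and y are optimised independently as 1-D weighted medians.
Total weight W = 90; half = 45.
x-coordinate, sorted with cumulative weight:
  x=6 (T, w=2) cum 2
  x=8 (Q, w=6) cum 8
  x=9 (P, w=40) cum 48  ← median
  x=11 (R, w=12) cum 60
  x=12 (S, w=30) cum 90
⇒ x* = 9
y-coordinate, sorted with cumulative weight:
  y=0 (Q, w=6) cum 6
  y=0 (R, w=12) cum 18
  y=3 (T, w=2) cum 20
  y=6 (S, w=30) cum 50  ← median
  y=11 (P, w=40) cum 90
⇒ y* = 6

(9, 6)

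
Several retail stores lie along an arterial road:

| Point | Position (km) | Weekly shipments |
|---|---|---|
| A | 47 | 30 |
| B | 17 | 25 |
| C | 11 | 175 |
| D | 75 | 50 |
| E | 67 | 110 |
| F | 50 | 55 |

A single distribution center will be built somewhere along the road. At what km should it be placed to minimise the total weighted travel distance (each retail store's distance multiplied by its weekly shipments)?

For a sum of weighted absolute distances on a line, the optimum is the weighted median (not the mean). Total weight W = 445; half-weight = 222.5.
Sort by position and accumulate weight:
  km 11 (C, w=175) → cum 175
  km 17 (B, w=25) → cum 200
  km 47 (A, w=30) → cum 230  ≥ 222.5 → median here
  km 50 (F, w=55) → cum 285
  km 67 (E, w=110) → cum 395
  km 75 (D, w=50) → cum 445
Optimal location: km 47.

x = 47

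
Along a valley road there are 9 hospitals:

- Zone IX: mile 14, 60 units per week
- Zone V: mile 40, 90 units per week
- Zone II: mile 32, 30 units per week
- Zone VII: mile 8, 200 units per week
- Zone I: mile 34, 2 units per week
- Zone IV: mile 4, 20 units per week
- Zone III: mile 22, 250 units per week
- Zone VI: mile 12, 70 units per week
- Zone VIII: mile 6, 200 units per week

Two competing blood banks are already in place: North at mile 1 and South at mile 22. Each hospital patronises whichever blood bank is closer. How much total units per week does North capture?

420

The indifferent point is the midpoint (1+22)/2 = 11.5; hospitals left of it (closer to North at 1) go to North, those right go to South.
  Zone IV at 4 (w=20) → North
  Zone VIII at 6 (w=200) → North
  Zone VII at 8 (w=200) → North
  Zone VI at 12 (w=70) → South
  Zone IX at 14 (w=60) → South
  Zone III at 22 (w=250) → South
  Zone II at 32 (w=30) → South
  Zone I at 34 (w=2) → South
  Zone V at 40 (w=90) → South
North captures 420; South captures 502.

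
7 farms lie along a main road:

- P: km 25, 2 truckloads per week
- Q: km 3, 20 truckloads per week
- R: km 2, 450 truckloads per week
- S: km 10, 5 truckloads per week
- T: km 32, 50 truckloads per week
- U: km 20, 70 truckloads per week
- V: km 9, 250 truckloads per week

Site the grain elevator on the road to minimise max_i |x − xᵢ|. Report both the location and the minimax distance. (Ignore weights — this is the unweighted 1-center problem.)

location 17, max distance 15

The 1-center on a line is the midpoint of the two extreme points: leftmost at 2, rightmost at 32.
Optimal location = (2 + 32)/2 = 17; maximum distance = (32 − 2)/2 = 15.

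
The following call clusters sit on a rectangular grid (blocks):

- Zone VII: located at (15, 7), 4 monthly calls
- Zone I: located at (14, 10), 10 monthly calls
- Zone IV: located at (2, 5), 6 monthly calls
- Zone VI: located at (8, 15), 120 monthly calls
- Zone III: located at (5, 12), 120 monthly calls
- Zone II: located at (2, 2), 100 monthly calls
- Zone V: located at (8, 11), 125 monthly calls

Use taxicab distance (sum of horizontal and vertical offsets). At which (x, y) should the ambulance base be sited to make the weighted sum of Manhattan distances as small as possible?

Manhattan distance separates: Σwᵢ(|x−xᵢ|+|y−yᵢ|) = Σwᵢ|x−xᵢ| + Σwᵢ|y−yᵢ|, so x and y are optimised independently as 1-D weighted medians.
Total weight W = 485; half = 242.5.
x-coordinate, sorted with cumulative weight:
  x=2 (Zone IV, w=6) cum 6
  x=2 (Zone II, w=100) cum 106
  x=5 (Zone III, w=120) cum 226
  x=8 (Zone VI, w=120) cum 346  ← median
  x=8 (Zone V, w=125) cum 471
  x=14 (Zone I, w=10) cum 481
  x=15 (Zone VII, w=4) cum 485
⇒ x* = 8
y-coordinate, sorted with cumulative weight:
  y=2 (Zone II, w=100) cum 100
  y=5 (Zone IV, w=6) cum 106
  y=7 (Zone VII, w=4) cum 110
  y=10 (Zone I, w=10) cum 120
  y=11 (Zone V, w=125) cum 245  ← median
  y=12 (Zone III, w=120) cum 365
  y=15 (Zone VI, w=120) cum 485
⇒ y* = 11

(8, 11)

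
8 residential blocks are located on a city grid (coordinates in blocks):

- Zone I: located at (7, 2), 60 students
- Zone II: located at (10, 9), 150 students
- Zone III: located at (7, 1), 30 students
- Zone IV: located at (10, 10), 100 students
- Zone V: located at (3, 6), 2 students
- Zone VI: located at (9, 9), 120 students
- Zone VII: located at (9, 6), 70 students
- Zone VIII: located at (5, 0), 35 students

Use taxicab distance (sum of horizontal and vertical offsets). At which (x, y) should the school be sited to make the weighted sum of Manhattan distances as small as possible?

(9, 9)

Manhattan distance separates: Σwᵢ(|x−xᵢ|+|y−yᵢ|) = Σwᵢ|x−xᵢ| + Σwᵢ|y−yᵢ|, so x and y are optimised independently as 1-D weighted medians.
Total weight W = 567; half = 283.5.
x-coordinate, sorted with cumulative weight:
  x=3 (Zone V, w=2) cum 2
  x=5 (Zone VIII, w=35) cum 37
  x=7 (Zone I, w=60) cum 97
  x=7 (Zone III, w=30) cum 127
  x=9 (Zone VI, w=120) cum 247
  x=9 (Zone VII, w=70) cum 317  ← median
  x=10 (Zone II, w=150) cum 467
  x=10 (Zone IV, w=100) cum 567
⇒ x* = 9
y-coordinate, sorted with cumulative weight:
  y=0 (Zone VIII, w=35) cum 35
  y=1 (Zone III, w=30) cum 65
  y=2 (Zone I, w=60) cum 125
  y=6 (Zone V, w=2) cum 127
  y=6 (Zone VII, w=70) cum 197
  y=9 (Zone II, w=150) cum 347  ← median
  y=9 (Zone VI, w=120) cum 467
  y=10 (Zone IV, w=100) cum 567
⇒ y* = 9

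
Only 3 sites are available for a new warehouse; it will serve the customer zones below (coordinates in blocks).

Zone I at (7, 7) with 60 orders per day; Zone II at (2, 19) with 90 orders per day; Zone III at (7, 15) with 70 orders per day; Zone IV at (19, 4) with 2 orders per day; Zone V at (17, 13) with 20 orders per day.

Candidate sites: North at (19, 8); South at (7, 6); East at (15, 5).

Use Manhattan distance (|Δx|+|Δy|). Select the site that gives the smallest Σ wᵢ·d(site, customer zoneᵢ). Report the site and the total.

Total weighted distance at each candidate:
  North (19, 8): total = 4778
  South (7, 6): total = 2678
  East (15, 5): total = 4500
Minimum is at South with total 2678 blocks.

South, total 2678 blocks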